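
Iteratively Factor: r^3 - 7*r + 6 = (r + 3)*(r^2 - 3*r + 2) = (r - 1)*(r + 3)*(r - 2)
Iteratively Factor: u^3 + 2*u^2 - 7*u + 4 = (u - 1)*(u^2 + 3*u - 4) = (u - 1)*(u + 4)*(u - 1)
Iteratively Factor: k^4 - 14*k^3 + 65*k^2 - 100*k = (k - 5)*(k^3 - 9*k^2 + 20*k) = (k - 5)*(k - 4)*(k^2 - 5*k) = k*(k - 5)*(k - 4)*(k - 5)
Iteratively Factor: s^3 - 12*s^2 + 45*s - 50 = (s - 5)*(s^2 - 7*s + 10) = (s - 5)*(s - 2)*(s - 5)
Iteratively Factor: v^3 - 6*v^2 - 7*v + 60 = (v - 4)*(v^2 - 2*v - 15) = (v - 5)*(v - 4)*(v + 3)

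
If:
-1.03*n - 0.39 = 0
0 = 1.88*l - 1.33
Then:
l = 0.71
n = -0.38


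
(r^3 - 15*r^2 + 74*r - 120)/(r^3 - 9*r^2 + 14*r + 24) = (r - 5)/(r + 1)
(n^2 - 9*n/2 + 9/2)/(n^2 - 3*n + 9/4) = 2*(n - 3)/(2*n - 3)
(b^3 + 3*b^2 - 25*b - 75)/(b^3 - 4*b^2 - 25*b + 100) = (b + 3)/(b - 4)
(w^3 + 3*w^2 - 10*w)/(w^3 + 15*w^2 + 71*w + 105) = w*(w - 2)/(w^2 + 10*w + 21)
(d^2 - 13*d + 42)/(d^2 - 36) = (d - 7)/(d + 6)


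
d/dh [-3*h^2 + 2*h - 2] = 2 - 6*h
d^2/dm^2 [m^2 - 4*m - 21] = 2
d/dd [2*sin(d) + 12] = 2*cos(d)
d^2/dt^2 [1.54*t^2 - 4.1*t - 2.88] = 3.08000000000000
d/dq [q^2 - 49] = 2*q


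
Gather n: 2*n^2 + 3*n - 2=2*n^2 + 3*n - 2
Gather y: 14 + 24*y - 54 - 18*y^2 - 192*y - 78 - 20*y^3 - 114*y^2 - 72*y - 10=-20*y^3 - 132*y^2 - 240*y - 128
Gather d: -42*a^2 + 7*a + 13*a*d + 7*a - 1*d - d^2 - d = -42*a^2 + 14*a - d^2 + d*(13*a - 2)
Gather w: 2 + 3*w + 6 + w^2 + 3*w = w^2 + 6*w + 8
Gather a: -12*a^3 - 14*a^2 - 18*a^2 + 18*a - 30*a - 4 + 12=-12*a^3 - 32*a^2 - 12*a + 8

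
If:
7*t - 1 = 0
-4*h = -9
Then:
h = 9/4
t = 1/7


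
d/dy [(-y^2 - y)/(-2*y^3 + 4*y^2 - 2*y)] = (-y - 3)/(2*(y^3 - 3*y^2 + 3*y - 1))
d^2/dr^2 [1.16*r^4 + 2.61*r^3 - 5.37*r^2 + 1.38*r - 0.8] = 13.92*r^2 + 15.66*r - 10.74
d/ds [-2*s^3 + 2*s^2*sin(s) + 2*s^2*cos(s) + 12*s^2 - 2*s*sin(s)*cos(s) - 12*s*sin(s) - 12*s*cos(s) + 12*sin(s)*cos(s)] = 2*sqrt(2)*s^2*cos(s + pi/4) - 6*s^2 + 16*s*sin(s) - 8*s*cos(s) - 2*s*cos(2*s) + 24*s - sin(2*s) - 12*sqrt(2)*sin(s + pi/4) + 12*cos(2*s)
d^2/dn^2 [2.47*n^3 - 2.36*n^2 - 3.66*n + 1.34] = 14.82*n - 4.72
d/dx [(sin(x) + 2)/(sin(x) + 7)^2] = (3 - sin(x))*cos(x)/(sin(x) + 7)^3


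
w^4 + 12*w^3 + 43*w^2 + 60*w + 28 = (w + 1)*(w + 2)^2*(w + 7)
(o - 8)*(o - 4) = o^2 - 12*o + 32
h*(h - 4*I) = h^2 - 4*I*h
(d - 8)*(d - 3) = d^2 - 11*d + 24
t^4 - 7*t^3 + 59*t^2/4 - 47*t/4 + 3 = (t - 4)*(t - 3/2)*(t - 1)*(t - 1/2)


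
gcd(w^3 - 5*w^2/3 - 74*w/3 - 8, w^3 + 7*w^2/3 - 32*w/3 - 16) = w + 4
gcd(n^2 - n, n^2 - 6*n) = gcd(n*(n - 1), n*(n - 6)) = n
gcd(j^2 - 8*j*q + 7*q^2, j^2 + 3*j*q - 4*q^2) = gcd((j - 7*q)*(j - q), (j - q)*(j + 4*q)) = -j + q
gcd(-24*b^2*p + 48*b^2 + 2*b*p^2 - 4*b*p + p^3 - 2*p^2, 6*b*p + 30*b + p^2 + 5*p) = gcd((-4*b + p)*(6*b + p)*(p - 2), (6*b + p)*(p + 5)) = 6*b + p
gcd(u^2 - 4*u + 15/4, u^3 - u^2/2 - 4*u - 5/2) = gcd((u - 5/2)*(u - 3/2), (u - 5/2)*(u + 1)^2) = u - 5/2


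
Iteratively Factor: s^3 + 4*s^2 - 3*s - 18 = (s + 3)*(s^2 + s - 6) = (s - 2)*(s + 3)*(s + 3)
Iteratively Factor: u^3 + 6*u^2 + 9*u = (u + 3)*(u^2 + 3*u) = (u + 3)^2*(u)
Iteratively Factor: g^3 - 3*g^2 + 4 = (g - 2)*(g^2 - g - 2) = (g - 2)*(g + 1)*(g - 2)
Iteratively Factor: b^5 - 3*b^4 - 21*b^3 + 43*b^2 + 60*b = (b - 5)*(b^4 + 2*b^3 - 11*b^2 - 12*b) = (b - 5)*(b + 1)*(b^3 + b^2 - 12*b) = b*(b - 5)*(b + 1)*(b^2 + b - 12) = b*(b - 5)*(b - 3)*(b + 1)*(b + 4)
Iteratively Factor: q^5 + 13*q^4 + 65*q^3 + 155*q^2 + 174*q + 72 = (q + 4)*(q^4 + 9*q^3 + 29*q^2 + 39*q + 18) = (q + 1)*(q + 4)*(q^3 + 8*q^2 + 21*q + 18) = (q + 1)*(q + 3)*(q + 4)*(q^2 + 5*q + 6) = (q + 1)*(q + 3)^2*(q + 4)*(q + 2)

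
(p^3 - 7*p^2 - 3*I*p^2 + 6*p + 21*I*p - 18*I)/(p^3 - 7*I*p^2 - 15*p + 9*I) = (p^2 - 7*p + 6)/(p^2 - 4*I*p - 3)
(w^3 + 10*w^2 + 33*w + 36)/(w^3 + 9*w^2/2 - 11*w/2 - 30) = 2*(w + 3)/(2*w - 5)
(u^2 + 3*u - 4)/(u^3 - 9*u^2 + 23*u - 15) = (u + 4)/(u^2 - 8*u + 15)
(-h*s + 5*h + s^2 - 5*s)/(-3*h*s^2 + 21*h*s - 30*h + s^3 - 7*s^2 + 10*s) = (-h + s)/(-3*h*s + 6*h + s^2 - 2*s)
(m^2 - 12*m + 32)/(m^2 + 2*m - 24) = (m - 8)/(m + 6)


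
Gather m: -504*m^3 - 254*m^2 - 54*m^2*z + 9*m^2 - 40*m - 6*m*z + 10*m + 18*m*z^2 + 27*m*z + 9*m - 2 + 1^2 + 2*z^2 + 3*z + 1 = -504*m^3 + m^2*(-54*z - 245) + m*(18*z^2 + 21*z - 21) + 2*z^2 + 3*z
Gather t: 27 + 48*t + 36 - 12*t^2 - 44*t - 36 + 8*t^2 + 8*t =-4*t^2 + 12*t + 27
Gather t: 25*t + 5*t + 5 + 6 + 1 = 30*t + 12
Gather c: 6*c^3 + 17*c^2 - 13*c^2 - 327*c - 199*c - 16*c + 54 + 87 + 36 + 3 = 6*c^3 + 4*c^2 - 542*c + 180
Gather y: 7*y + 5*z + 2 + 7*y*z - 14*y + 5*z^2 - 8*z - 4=y*(7*z - 7) + 5*z^2 - 3*z - 2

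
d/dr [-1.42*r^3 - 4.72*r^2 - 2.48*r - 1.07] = -4.26*r^2 - 9.44*r - 2.48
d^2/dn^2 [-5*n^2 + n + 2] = -10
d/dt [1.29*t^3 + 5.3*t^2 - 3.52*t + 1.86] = 3.87*t^2 + 10.6*t - 3.52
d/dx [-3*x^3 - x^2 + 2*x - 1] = -9*x^2 - 2*x + 2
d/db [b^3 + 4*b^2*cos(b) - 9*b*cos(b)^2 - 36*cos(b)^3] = -4*b^2*sin(b) + 3*b^2 + 9*b*sin(2*b) + 8*b*cos(b) + 108*sin(b)*cos(b)^2 - 9*cos(b)^2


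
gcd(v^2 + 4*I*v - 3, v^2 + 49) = 1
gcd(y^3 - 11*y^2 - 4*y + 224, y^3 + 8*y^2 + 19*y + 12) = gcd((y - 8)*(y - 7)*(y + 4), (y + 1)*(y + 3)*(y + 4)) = y + 4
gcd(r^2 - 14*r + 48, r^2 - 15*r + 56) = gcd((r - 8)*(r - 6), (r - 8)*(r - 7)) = r - 8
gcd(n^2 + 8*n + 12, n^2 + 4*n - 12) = n + 6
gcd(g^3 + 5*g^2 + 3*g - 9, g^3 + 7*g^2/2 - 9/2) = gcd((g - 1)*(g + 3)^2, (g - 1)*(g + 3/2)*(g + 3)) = g^2 + 2*g - 3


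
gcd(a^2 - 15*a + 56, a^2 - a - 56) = a - 8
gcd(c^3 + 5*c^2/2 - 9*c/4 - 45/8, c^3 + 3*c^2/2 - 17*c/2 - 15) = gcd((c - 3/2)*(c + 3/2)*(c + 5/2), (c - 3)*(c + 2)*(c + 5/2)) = c + 5/2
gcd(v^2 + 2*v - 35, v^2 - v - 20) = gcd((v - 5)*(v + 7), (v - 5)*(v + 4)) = v - 5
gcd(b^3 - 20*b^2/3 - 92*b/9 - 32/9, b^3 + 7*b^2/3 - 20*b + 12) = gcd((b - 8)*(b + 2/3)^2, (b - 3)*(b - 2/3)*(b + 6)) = 1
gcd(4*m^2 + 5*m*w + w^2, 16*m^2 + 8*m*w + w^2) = 4*m + w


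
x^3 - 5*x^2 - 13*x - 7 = (x - 7)*(x + 1)^2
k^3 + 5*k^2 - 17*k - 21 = (k - 3)*(k + 1)*(k + 7)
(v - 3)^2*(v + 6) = v^3 - 27*v + 54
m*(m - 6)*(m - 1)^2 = m^4 - 8*m^3 + 13*m^2 - 6*m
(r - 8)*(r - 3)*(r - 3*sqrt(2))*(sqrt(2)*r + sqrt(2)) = sqrt(2)*r^4 - 10*sqrt(2)*r^3 - 6*r^3 + 13*sqrt(2)*r^2 + 60*r^2 - 78*r + 24*sqrt(2)*r - 144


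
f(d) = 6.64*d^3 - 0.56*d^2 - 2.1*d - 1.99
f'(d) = 19.92*d^2 - 1.12*d - 2.1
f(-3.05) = -189.19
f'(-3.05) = 186.62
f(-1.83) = -40.72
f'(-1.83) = 66.66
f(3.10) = 183.93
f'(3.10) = 185.86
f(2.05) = 48.56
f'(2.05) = 79.32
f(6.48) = 1767.62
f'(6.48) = 827.09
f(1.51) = 16.42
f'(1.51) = 41.63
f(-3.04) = -187.33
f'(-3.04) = 185.40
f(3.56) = 283.02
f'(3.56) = 246.37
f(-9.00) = -4869.01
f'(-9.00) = 1621.50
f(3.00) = 165.95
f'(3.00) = 173.82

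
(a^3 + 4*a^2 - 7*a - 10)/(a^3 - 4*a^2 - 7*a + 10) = (a^3 + 4*a^2 - 7*a - 10)/(a^3 - 4*a^2 - 7*a + 10)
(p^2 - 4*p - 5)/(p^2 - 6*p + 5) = (p + 1)/(p - 1)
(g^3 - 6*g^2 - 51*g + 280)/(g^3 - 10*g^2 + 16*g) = (g^2 + 2*g - 35)/(g*(g - 2))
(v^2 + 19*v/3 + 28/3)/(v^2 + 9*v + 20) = (v + 7/3)/(v + 5)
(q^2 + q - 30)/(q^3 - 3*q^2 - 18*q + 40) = (q + 6)/(q^2 + 2*q - 8)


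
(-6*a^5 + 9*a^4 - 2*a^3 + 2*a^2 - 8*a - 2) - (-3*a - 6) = -6*a^5 + 9*a^4 - 2*a^3 + 2*a^2 - 5*a + 4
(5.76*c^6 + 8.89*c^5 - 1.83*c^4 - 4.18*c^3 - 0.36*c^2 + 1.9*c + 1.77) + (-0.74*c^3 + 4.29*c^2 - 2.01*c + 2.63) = 5.76*c^6 + 8.89*c^5 - 1.83*c^4 - 4.92*c^3 + 3.93*c^2 - 0.11*c + 4.4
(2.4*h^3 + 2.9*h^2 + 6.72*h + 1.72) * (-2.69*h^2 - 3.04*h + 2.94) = -6.456*h^5 - 15.097*h^4 - 19.8368*h^3 - 16.5296*h^2 + 14.528*h + 5.0568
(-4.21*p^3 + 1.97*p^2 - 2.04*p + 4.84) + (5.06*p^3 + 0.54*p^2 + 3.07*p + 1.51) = 0.85*p^3 + 2.51*p^2 + 1.03*p + 6.35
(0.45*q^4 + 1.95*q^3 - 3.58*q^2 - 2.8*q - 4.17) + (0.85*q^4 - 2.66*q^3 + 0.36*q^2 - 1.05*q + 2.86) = 1.3*q^4 - 0.71*q^3 - 3.22*q^2 - 3.85*q - 1.31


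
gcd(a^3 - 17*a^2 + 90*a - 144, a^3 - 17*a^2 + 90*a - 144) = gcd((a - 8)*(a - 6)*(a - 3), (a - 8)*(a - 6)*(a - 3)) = a^3 - 17*a^2 + 90*a - 144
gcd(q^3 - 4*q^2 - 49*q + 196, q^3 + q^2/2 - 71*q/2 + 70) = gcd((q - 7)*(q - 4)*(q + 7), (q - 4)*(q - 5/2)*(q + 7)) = q^2 + 3*q - 28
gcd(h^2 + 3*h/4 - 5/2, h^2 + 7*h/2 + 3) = h + 2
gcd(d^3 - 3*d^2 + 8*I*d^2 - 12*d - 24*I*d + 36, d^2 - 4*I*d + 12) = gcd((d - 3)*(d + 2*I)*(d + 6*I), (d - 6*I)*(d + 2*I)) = d + 2*I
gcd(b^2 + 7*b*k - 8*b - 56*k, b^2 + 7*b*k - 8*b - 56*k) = b^2 + 7*b*k - 8*b - 56*k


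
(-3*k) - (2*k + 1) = -5*k - 1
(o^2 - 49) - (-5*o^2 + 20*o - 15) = 6*o^2 - 20*o - 34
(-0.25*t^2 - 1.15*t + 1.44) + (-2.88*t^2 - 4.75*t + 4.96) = -3.13*t^2 - 5.9*t + 6.4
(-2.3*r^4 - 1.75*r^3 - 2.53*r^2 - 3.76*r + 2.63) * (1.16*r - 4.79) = -2.668*r^5 + 8.987*r^4 + 5.4477*r^3 + 7.7571*r^2 + 21.0612*r - 12.5977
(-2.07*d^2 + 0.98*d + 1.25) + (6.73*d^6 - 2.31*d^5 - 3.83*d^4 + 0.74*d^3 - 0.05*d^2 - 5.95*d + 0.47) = 6.73*d^6 - 2.31*d^5 - 3.83*d^4 + 0.74*d^3 - 2.12*d^2 - 4.97*d + 1.72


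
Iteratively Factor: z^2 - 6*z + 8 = (z - 2)*(z - 4)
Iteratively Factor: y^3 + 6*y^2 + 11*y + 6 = (y + 2)*(y^2 + 4*y + 3) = (y + 2)*(y + 3)*(y + 1)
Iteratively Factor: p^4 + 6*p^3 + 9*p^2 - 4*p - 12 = (p - 1)*(p^3 + 7*p^2 + 16*p + 12) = (p - 1)*(p + 2)*(p^2 + 5*p + 6) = (p - 1)*(p + 2)*(p + 3)*(p + 2)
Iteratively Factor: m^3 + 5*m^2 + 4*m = (m + 4)*(m^2 + m) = m*(m + 4)*(m + 1)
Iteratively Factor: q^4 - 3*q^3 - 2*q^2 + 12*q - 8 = (q - 2)*(q^3 - q^2 - 4*q + 4) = (q - 2)*(q + 2)*(q^2 - 3*q + 2) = (q - 2)^2*(q + 2)*(q - 1)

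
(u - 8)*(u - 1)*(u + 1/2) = u^3 - 17*u^2/2 + 7*u/2 + 4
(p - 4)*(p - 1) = p^2 - 5*p + 4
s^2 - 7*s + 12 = (s - 4)*(s - 3)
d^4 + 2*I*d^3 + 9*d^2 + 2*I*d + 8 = (d - 2*I)*(d - I)*(d + I)*(d + 4*I)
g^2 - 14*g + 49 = (g - 7)^2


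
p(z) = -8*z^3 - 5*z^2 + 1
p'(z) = -24*z^2 - 10*z = 2*z*(-12*z - 5)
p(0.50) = -1.25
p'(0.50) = -11.00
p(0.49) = -1.14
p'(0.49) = -10.66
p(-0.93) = 3.11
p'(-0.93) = -11.46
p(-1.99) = 44.24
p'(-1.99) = -75.14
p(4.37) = -762.11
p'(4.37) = -502.03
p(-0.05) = 0.99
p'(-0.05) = 0.44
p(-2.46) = 89.84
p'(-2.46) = -120.64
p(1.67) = -50.20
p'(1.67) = -83.63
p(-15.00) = 25876.00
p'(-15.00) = -5250.00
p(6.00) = -1907.00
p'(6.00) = -924.00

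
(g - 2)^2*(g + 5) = g^3 + g^2 - 16*g + 20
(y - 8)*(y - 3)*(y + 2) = y^3 - 9*y^2 + 2*y + 48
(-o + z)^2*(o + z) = o^3 - o^2*z - o*z^2 + z^3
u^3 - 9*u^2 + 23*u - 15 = (u - 5)*(u - 3)*(u - 1)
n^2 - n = n*(n - 1)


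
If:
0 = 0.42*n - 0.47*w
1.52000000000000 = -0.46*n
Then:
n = -3.30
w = -2.95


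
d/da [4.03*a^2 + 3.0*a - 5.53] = 8.06*a + 3.0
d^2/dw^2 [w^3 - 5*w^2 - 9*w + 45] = 6*w - 10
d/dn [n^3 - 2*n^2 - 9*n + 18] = 3*n^2 - 4*n - 9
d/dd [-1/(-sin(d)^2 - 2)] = -4*sin(2*d)/(cos(2*d) - 5)^2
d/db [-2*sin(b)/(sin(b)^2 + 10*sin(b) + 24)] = 2*(sin(b)^2 - 24)*cos(b)/((sin(b) + 4)^2*(sin(b) + 6)^2)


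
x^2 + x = x*(x + 1)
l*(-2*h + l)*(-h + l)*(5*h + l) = 10*h^3*l - 13*h^2*l^2 + 2*h*l^3 + l^4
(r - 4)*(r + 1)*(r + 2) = r^3 - r^2 - 10*r - 8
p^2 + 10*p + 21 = (p + 3)*(p + 7)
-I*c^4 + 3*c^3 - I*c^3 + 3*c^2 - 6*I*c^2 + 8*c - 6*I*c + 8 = (c - 2*I)*(c + I)*(c + 4*I)*(-I*c - I)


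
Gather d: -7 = -7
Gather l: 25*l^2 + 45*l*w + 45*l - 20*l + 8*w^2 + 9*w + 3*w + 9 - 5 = 25*l^2 + l*(45*w + 25) + 8*w^2 + 12*w + 4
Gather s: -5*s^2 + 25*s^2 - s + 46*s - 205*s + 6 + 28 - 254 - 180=20*s^2 - 160*s - 400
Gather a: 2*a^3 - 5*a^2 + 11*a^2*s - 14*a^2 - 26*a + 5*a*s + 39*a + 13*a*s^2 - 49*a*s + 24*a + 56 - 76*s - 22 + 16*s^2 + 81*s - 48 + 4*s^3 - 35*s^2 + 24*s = 2*a^3 + a^2*(11*s - 19) + a*(13*s^2 - 44*s + 37) + 4*s^3 - 19*s^2 + 29*s - 14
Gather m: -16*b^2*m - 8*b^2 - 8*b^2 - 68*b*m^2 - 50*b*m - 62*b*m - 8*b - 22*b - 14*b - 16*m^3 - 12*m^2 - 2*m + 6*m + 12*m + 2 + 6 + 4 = -16*b^2 - 44*b - 16*m^3 + m^2*(-68*b - 12) + m*(-16*b^2 - 112*b + 16) + 12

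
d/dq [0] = 0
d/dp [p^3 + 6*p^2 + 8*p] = 3*p^2 + 12*p + 8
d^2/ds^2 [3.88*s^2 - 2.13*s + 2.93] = 7.76000000000000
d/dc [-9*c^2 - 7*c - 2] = -18*c - 7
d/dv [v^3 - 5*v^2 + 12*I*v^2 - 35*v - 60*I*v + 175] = 3*v^2 + v*(-10 + 24*I) - 35 - 60*I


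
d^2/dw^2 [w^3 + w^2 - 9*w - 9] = 6*w + 2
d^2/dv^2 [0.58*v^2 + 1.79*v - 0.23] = 1.16000000000000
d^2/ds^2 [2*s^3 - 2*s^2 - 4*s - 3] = 12*s - 4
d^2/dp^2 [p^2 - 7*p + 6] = 2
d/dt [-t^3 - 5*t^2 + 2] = t*(-3*t - 10)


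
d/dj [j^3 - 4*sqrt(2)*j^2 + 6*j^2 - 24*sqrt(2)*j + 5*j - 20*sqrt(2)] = 3*j^2 - 8*sqrt(2)*j + 12*j - 24*sqrt(2) + 5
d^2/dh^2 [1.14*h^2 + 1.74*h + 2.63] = 2.28000000000000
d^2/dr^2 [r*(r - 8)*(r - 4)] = 6*r - 24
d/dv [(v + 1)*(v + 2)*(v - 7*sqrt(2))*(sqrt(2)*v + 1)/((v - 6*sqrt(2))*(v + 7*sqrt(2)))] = (2*sqrt(2)*v^5 - 7*v^4 + 3*sqrt(2)*v^4 - 362*sqrt(2)*v^3 + 12*v^3 - 774*sqrt(2)*v^2 + 3292*v^2 + 868*sqrt(2)*v + 6552*v + 2212 + 1764*sqrt(2))/(v^4 + 2*sqrt(2)*v^3 - 166*v^2 - 168*sqrt(2)*v + 7056)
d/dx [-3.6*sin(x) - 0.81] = -3.6*cos(x)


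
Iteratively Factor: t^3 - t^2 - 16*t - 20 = (t - 5)*(t^2 + 4*t + 4) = (t - 5)*(t + 2)*(t + 2)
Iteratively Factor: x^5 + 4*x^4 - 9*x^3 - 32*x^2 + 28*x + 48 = (x - 2)*(x^4 + 6*x^3 + 3*x^2 - 26*x - 24) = (x - 2)*(x + 4)*(x^3 + 2*x^2 - 5*x - 6) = (x - 2)^2*(x + 4)*(x^2 + 4*x + 3) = (x - 2)^2*(x + 3)*(x + 4)*(x + 1)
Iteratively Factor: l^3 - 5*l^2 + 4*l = (l - 1)*(l^2 - 4*l) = l*(l - 1)*(l - 4)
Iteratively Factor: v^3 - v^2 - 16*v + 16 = (v + 4)*(v^2 - 5*v + 4) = (v - 1)*(v + 4)*(v - 4)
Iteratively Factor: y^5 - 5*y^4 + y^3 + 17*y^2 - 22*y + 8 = (y + 2)*(y^4 - 7*y^3 + 15*y^2 - 13*y + 4) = (y - 1)*(y + 2)*(y^3 - 6*y^2 + 9*y - 4) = (y - 4)*(y - 1)*(y + 2)*(y^2 - 2*y + 1) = (y - 4)*(y - 1)^2*(y + 2)*(y - 1)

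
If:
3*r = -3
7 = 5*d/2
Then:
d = 14/5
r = -1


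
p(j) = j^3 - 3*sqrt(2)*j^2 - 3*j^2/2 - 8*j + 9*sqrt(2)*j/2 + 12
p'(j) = 3*j^2 - 6*sqrt(2)*j - 3*j - 8 + 9*sqrt(2)/2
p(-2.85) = -53.13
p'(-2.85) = 55.46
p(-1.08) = 5.81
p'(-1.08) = 14.27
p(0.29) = 11.07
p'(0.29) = -4.71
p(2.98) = -17.41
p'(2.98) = -9.22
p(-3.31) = -81.77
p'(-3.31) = 69.25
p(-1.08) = 5.81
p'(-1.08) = 14.27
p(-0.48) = 11.35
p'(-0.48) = 4.57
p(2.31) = -10.10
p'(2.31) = -12.16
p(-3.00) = -61.78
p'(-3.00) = 59.82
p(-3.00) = -61.78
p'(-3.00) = 59.82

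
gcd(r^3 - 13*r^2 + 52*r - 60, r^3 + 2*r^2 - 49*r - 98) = 1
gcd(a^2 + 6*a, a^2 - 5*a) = a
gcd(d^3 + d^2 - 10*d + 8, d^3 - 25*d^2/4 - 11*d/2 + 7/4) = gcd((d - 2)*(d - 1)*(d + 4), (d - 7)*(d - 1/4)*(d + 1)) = 1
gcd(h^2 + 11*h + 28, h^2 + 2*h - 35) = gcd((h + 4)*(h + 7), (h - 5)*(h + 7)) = h + 7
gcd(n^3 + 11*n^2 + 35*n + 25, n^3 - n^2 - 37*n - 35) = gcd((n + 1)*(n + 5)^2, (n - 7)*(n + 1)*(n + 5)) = n^2 + 6*n + 5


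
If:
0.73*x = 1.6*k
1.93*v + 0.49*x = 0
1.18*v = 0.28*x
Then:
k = 0.00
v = 0.00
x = 0.00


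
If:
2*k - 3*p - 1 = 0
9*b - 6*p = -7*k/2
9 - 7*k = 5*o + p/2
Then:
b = p/12 - 7/36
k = 3*p/2 + 1/2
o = 11/10 - 11*p/5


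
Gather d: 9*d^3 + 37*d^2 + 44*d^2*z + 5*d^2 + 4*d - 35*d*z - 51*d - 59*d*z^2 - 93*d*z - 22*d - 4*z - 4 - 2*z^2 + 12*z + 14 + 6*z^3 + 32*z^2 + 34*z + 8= 9*d^3 + d^2*(44*z + 42) + d*(-59*z^2 - 128*z - 69) + 6*z^3 + 30*z^2 + 42*z + 18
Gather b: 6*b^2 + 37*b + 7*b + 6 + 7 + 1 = 6*b^2 + 44*b + 14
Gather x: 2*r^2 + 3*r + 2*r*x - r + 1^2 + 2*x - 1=2*r^2 + 2*r + x*(2*r + 2)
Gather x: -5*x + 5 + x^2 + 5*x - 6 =x^2 - 1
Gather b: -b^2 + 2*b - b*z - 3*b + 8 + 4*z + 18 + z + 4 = -b^2 + b*(-z - 1) + 5*z + 30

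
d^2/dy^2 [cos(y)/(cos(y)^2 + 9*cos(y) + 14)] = (9*(1 - cos(y)^2)^2 - cos(y)^5 + 86*cos(y)^3 + 144*cos(y)^2 - 280*cos(y) - 261)/((cos(y) + 2)^3*(cos(y) + 7)^3)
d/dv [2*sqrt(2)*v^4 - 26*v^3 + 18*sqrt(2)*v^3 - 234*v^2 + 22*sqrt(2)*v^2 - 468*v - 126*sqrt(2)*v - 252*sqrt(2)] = 8*sqrt(2)*v^3 - 78*v^2 + 54*sqrt(2)*v^2 - 468*v + 44*sqrt(2)*v - 468 - 126*sqrt(2)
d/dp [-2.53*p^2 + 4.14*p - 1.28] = 4.14 - 5.06*p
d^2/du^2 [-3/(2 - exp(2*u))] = 12*(exp(2*u) + 2)*exp(2*u)/(exp(2*u) - 2)^3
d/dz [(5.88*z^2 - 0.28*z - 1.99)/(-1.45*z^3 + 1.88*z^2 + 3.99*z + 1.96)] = (8.526*z^4 - 0.812000000000001*z^3 + 15.3311*z^2 + 30.532*z + 7.3913)/(2.1025*z^6 - 5.452*z^5 - 8.0366*z^4 + 9.3184*z^3 + 23.2897*z^2 + 15.6408*z + 3.8416)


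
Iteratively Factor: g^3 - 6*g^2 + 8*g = (g - 2)*(g^2 - 4*g) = g*(g - 2)*(g - 4)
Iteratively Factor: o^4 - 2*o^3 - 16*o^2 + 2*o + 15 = (o + 1)*(o^3 - 3*o^2 - 13*o + 15) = (o + 1)*(o + 3)*(o^2 - 6*o + 5) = (o - 1)*(o + 1)*(o + 3)*(o - 5)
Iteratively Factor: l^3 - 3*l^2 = (l - 3)*(l^2) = l*(l - 3)*(l)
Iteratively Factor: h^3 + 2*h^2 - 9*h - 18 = (h + 3)*(h^2 - h - 6) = (h + 2)*(h + 3)*(h - 3)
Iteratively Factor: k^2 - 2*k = (k)*(k - 2)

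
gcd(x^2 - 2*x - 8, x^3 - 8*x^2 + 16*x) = x - 4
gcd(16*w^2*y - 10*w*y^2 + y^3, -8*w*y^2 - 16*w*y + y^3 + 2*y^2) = -8*w*y + y^2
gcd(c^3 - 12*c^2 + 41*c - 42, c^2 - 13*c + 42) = c - 7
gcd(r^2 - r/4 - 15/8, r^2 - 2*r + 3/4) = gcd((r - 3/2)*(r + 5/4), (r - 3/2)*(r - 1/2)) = r - 3/2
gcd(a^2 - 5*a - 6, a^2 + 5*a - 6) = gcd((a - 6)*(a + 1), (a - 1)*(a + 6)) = 1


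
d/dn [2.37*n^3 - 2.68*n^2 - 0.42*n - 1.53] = 7.11*n^2 - 5.36*n - 0.42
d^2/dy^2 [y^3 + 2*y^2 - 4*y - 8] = 6*y + 4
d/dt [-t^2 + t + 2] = 1 - 2*t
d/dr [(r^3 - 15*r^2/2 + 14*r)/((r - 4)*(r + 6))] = (r^2 + 12*r - 21)/(r^2 + 12*r + 36)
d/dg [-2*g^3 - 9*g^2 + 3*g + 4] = -6*g^2 - 18*g + 3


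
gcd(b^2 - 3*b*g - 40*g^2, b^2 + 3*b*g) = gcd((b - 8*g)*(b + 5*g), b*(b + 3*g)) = 1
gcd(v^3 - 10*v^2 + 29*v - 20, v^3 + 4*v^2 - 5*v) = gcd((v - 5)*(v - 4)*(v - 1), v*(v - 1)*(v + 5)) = v - 1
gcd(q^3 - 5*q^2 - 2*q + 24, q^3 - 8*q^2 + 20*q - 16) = q - 4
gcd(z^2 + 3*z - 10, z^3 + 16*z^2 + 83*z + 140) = z + 5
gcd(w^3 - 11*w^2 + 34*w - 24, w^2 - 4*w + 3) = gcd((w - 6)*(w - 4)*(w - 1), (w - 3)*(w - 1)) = w - 1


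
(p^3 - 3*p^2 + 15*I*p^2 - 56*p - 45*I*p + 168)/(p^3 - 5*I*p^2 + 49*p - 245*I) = (p^2 + p*(-3 + 8*I) - 24*I)/(p^2 - 12*I*p - 35)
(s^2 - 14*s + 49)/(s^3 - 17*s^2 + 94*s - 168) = (s - 7)/(s^2 - 10*s + 24)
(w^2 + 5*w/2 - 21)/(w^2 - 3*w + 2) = (w^2 + 5*w/2 - 21)/(w^2 - 3*w + 2)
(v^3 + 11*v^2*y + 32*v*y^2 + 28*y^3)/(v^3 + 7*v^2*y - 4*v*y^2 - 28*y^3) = (-v - 2*y)/(-v + 2*y)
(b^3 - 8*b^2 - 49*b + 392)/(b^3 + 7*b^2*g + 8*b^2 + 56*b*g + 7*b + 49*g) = (b^2 - 15*b + 56)/(b^2 + 7*b*g + b + 7*g)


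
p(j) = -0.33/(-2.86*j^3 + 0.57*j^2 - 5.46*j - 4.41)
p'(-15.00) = -0.00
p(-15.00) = -0.00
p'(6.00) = -0.00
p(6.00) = 0.00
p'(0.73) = -0.04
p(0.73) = 0.04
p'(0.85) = -0.03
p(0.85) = 0.03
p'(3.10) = -0.00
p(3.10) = 0.00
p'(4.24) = -0.00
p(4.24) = 0.00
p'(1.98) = -0.01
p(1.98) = 0.01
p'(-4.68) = -0.00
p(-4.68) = -0.00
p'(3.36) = -0.00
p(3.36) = 0.00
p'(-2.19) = -0.01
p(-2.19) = -0.01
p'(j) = -0.33*(8.58*j^2 - 1.14*j + 5.46)/(-2.86*j^3 + 0.57*j^2 - 5.46*j - 4.41)^2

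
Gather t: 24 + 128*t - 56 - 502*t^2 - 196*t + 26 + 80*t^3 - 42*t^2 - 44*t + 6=80*t^3 - 544*t^2 - 112*t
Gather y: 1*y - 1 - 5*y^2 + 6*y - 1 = -5*y^2 + 7*y - 2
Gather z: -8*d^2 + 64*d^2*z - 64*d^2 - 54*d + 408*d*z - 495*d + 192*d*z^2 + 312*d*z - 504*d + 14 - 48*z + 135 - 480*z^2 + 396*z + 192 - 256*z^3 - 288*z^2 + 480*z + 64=-72*d^2 - 1053*d - 256*z^3 + z^2*(192*d - 768) + z*(64*d^2 + 720*d + 828) + 405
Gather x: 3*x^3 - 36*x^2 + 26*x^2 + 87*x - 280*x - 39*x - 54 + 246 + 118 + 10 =3*x^3 - 10*x^2 - 232*x + 320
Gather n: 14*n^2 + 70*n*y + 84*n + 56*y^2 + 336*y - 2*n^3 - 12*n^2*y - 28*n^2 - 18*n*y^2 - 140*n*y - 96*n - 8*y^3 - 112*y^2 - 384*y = -2*n^3 + n^2*(-12*y - 14) + n*(-18*y^2 - 70*y - 12) - 8*y^3 - 56*y^2 - 48*y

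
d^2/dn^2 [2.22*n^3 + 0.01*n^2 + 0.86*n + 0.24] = 13.32*n + 0.02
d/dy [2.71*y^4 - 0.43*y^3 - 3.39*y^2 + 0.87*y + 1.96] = 10.84*y^3 - 1.29*y^2 - 6.78*y + 0.87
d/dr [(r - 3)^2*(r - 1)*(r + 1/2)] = 4*r^3 - 39*r^2/2 + 23*r - 3/2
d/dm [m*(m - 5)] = 2*m - 5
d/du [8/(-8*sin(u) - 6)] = 16*cos(u)/(4*sin(u) + 3)^2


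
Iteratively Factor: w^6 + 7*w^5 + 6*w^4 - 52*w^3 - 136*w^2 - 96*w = (w + 4)*(w^5 + 3*w^4 - 6*w^3 - 28*w^2 - 24*w) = (w + 2)*(w + 4)*(w^4 + w^3 - 8*w^2 - 12*w) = (w - 3)*(w + 2)*(w + 4)*(w^3 + 4*w^2 + 4*w) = (w - 3)*(w + 2)^2*(w + 4)*(w^2 + 2*w) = w*(w - 3)*(w + 2)^2*(w + 4)*(w + 2)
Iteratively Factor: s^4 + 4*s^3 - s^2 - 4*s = (s - 1)*(s^3 + 5*s^2 + 4*s) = s*(s - 1)*(s^2 + 5*s + 4) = s*(s - 1)*(s + 4)*(s + 1)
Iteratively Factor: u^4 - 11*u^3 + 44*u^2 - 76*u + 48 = (u - 3)*(u^3 - 8*u^2 + 20*u - 16) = (u - 4)*(u - 3)*(u^2 - 4*u + 4) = (u - 4)*(u - 3)*(u - 2)*(u - 2)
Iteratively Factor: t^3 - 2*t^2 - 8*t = (t)*(t^2 - 2*t - 8) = t*(t + 2)*(t - 4)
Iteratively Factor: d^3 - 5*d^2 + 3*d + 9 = (d + 1)*(d^2 - 6*d + 9) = (d - 3)*(d + 1)*(d - 3)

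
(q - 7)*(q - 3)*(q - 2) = q^3 - 12*q^2 + 41*q - 42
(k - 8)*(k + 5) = k^2 - 3*k - 40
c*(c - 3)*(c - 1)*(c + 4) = c^4 - 13*c^2 + 12*c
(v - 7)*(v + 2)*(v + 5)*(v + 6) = v^4 + 6*v^3 - 39*v^2 - 304*v - 420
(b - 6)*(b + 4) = b^2 - 2*b - 24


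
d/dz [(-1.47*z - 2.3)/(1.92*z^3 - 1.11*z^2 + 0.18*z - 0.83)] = (5.6448*z^3 + 11.6163*z^2 - 5.106*z + 1.6341)/(3.6864*z^6 - 4.2624*z^5 + 1.9233*z^4 - 3.5868*z^3 + 1.875*z^2 - 0.2988*z + 0.6889)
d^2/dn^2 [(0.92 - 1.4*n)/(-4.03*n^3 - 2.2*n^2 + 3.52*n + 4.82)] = (136.42356*n^5 - 104.825136*n^4 - 77.2358400000001*n^3 + 377.920992*n^2 + 24.596688*n - 89.815616)/(65.450827*n^9 + 107.18994*n^8 - 112.988304*n^7 - 411.445334*n^6 - 157.715184*n^5 + 422.037792*n^4 + 461.221988*n^3 - 25.831344*n^2 - 245.334144*n - 111.980168)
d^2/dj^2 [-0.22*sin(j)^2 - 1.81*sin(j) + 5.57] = 1.81*sin(j) - 0.44*cos(2*j)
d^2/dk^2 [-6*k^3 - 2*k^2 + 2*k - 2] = -36*k - 4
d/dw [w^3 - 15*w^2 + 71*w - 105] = 3*w^2 - 30*w + 71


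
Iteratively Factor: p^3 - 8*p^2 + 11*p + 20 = (p - 5)*(p^2 - 3*p - 4) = (p - 5)*(p + 1)*(p - 4)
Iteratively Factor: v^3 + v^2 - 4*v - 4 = (v - 2)*(v^2 + 3*v + 2) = (v - 2)*(v + 2)*(v + 1)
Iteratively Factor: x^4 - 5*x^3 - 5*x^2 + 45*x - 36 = (x + 3)*(x^3 - 8*x^2 + 19*x - 12) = (x - 1)*(x + 3)*(x^2 - 7*x + 12) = (x - 3)*(x - 1)*(x + 3)*(x - 4)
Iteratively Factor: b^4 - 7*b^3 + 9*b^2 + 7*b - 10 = (b - 2)*(b^3 - 5*b^2 - b + 5) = (b - 2)*(b + 1)*(b^2 - 6*b + 5) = (b - 5)*(b - 2)*(b + 1)*(b - 1)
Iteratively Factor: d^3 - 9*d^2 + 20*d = (d)*(d^2 - 9*d + 20) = d*(d - 4)*(d - 5)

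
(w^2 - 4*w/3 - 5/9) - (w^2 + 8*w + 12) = -28*w/3 - 113/9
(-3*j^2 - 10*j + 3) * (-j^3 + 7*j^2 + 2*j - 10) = 3*j^5 - 11*j^4 - 79*j^3 + 31*j^2 + 106*j - 30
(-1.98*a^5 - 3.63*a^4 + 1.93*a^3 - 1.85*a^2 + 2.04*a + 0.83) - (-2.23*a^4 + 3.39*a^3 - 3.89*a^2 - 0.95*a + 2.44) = -1.98*a^5 - 1.4*a^4 - 1.46*a^3 + 2.04*a^2 + 2.99*a - 1.61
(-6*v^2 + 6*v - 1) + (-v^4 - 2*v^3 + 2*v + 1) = -v^4 - 2*v^3 - 6*v^2 + 8*v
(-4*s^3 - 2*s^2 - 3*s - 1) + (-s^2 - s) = -4*s^3 - 3*s^2 - 4*s - 1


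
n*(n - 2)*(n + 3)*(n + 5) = n^4 + 6*n^3 - n^2 - 30*n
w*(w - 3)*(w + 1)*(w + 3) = w^4 + w^3 - 9*w^2 - 9*w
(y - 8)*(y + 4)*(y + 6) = y^3 + 2*y^2 - 56*y - 192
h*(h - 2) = h^2 - 2*h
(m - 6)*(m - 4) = m^2 - 10*m + 24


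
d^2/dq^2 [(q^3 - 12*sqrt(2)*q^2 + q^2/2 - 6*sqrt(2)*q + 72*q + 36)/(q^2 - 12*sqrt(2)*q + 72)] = 0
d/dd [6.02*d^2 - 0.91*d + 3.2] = 12.04*d - 0.91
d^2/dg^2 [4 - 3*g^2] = -6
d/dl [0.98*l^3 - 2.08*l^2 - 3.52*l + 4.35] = 2.94*l^2 - 4.16*l - 3.52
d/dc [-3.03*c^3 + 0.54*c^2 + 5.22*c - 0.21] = -9.09*c^2 + 1.08*c + 5.22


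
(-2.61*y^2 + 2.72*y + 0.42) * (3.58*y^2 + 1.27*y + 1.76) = -9.3438*y^4 + 6.4229*y^3 + 0.364400000000001*y^2 + 5.3206*y + 0.7392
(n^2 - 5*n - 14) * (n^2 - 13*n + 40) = n^4 - 18*n^3 + 91*n^2 - 18*n - 560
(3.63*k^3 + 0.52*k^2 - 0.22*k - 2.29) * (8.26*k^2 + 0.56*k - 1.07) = 29.9838*k^5 + 6.328*k^4 - 5.4101*k^3 - 19.595*k^2 - 1.047*k + 2.4503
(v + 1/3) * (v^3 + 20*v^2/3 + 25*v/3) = v^4 + 7*v^3 + 95*v^2/9 + 25*v/9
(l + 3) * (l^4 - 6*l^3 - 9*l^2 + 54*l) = l^5 - 3*l^4 - 27*l^3 + 27*l^2 + 162*l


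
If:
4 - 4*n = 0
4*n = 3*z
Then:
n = 1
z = 4/3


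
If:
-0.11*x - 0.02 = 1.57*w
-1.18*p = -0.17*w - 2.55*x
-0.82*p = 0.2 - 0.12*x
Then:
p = -0.26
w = -0.00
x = -0.12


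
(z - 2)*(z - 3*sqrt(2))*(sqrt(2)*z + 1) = sqrt(2)*z^3 - 5*z^2 - 2*sqrt(2)*z^2 - 3*sqrt(2)*z + 10*z + 6*sqrt(2)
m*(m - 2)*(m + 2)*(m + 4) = m^4 + 4*m^3 - 4*m^2 - 16*m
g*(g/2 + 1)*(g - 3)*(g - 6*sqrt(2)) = g^4/2 - 3*sqrt(2)*g^3 - g^3/2 - 3*g^2 + 3*sqrt(2)*g^2 + 18*sqrt(2)*g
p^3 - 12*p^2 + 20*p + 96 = (p - 8)*(p - 6)*(p + 2)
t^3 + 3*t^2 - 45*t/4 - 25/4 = (t - 5/2)*(t + 1/2)*(t + 5)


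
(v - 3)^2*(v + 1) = v^3 - 5*v^2 + 3*v + 9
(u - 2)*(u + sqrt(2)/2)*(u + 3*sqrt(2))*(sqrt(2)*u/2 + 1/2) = sqrt(2)*u^4/2 - sqrt(2)*u^3 + 4*u^3 - 8*u^2 + 13*sqrt(2)*u^2/4 - 13*sqrt(2)*u/2 + 3*u/2 - 3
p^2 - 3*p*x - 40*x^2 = (p - 8*x)*(p + 5*x)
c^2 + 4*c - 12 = (c - 2)*(c + 6)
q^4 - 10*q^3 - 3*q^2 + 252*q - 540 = (q - 6)^2*(q - 3)*(q + 5)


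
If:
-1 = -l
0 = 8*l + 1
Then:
No Solution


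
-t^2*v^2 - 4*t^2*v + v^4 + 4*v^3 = v*(-t + v)*(t + v)*(v + 4)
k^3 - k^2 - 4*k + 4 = (k - 2)*(k - 1)*(k + 2)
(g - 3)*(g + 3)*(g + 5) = g^3 + 5*g^2 - 9*g - 45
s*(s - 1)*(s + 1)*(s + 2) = s^4 + 2*s^3 - s^2 - 2*s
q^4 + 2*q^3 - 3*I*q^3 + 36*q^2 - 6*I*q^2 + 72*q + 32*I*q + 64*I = (q + 2)*(q - 8*I)*(q + I)*(q + 4*I)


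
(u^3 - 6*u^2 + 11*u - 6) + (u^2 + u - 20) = u^3 - 5*u^2 + 12*u - 26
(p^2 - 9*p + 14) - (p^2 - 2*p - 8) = 22 - 7*p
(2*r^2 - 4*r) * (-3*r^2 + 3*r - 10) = -6*r^4 + 18*r^3 - 32*r^2 + 40*r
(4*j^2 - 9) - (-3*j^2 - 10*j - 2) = 7*j^2 + 10*j - 7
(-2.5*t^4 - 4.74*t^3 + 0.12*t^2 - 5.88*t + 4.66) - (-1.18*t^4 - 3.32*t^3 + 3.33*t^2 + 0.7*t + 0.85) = -1.32*t^4 - 1.42*t^3 - 3.21*t^2 - 6.58*t + 3.81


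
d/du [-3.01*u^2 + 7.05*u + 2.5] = 7.05 - 6.02*u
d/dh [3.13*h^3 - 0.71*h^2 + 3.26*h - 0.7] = 9.39*h^2 - 1.42*h + 3.26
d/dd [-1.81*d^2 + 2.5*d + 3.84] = 2.5 - 3.62*d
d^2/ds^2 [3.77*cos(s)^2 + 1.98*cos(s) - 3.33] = -1.98*cos(s) - 7.54*cos(2*s)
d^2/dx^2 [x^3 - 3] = 6*x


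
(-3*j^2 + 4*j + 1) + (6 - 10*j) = -3*j^2 - 6*j + 7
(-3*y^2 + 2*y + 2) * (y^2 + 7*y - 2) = -3*y^4 - 19*y^3 + 22*y^2 + 10*y - 4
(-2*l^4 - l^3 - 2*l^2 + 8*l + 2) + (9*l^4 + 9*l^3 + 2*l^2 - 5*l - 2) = 7*l^4 + 8*l^3 + 3*l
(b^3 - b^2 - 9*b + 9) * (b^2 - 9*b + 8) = b^5 - 10*b^4 + 8*b^3 + 82*b^2 - 153*b + 72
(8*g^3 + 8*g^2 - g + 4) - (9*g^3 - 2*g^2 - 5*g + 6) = -g^3 + 10*g^2 + 4*g - 2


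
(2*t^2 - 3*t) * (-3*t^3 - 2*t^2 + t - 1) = -6*t^5 + 5*t^4 + 8*t^3 - 5*t^2 + 3*t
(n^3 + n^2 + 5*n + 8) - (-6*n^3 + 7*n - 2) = 7*n^3 + n^2 - 2*n + 10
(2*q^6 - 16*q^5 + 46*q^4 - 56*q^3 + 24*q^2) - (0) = 2*q^6 - 16*q^5 + 46*q^4 - 56*q^3 + 24*q^2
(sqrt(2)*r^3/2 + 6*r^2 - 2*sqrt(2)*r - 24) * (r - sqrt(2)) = sqrt(2)*r^4/2 + 5*r^3 - 8*sqrt(2)*r^2 - 20*r + 24*sqrt(2)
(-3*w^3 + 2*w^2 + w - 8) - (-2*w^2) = -3*w^3 + 4*w^2 + w - 8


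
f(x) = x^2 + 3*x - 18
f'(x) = 2*x + 3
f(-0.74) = -19.67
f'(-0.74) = 1.52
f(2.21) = -6.49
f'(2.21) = 7.42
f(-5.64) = -3.11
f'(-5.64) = -8.28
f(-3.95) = -14.25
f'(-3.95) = -4.90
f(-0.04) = -18.12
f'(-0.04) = 2.92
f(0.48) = -16.33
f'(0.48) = 3.96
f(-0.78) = -19.73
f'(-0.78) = 1.44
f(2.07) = -7.51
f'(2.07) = 7.14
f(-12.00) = 90.00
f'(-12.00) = -21.00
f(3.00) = 0.00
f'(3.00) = 9.00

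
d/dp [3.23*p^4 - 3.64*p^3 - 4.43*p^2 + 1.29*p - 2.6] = 12.92*p^3 - 10.92*p^2 - 8.86*p + 1.29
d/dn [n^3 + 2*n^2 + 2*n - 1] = 3*n^2 + 4*n + 2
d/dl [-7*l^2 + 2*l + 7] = 2 - 14*l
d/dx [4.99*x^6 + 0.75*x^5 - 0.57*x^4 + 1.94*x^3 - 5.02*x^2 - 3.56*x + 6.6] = 29.94*x^5 + 3.75*x^4 - 2.28*x^3 + 5.82*x^2 - 10.04*x - 3.56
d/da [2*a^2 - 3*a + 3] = 4*a - 3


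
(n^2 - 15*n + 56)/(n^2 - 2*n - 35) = (n - 8)/(n + 5)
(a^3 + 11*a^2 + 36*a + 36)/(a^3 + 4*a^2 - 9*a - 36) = (a^2 + 8*a + 12)/(a^2 + a - 12)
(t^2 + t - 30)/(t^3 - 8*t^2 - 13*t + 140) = (t + 6)/(t^2 - 3*t - 28)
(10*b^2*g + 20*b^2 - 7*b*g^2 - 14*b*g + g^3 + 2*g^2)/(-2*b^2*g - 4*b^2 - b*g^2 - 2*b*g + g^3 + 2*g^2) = (-5*b + g)/(b + g)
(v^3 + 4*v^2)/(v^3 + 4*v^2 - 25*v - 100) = v^2/(v^2 - 25)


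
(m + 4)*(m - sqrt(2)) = m^2 - sqrt(2)*m + 4*m - 4*sqrt(2)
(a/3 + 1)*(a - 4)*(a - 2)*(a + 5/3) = a^4/3 - 4*a^3/9 - 5*a^2 + 22*a/9 + 40/3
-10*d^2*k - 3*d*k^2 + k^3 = k*(-5*d + k)*(2*d + k)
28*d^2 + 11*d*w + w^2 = (4*d + w)*(7*d + w)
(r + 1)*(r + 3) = r^2 + 4*r + 3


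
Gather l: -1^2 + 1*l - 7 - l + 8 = 0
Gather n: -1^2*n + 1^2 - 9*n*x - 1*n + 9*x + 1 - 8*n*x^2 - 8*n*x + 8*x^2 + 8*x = n*(-8*x^2 - 17*x - 2) + 8*x^2 + 17*x + 2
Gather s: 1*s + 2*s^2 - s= 2*s^2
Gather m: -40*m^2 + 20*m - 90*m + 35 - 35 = -40*m^2 - 70*m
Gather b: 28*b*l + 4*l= 28*b*l + 4*l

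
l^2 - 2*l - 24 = (l - 6)*(l + 4)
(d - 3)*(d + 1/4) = d^2 - 11*d/4 - 3/4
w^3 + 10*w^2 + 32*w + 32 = (w + 2)*(w + 4)^2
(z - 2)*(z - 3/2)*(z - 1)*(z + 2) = z^4 - 5*z^3/2 - 5*z^2/2 + 10*z - 6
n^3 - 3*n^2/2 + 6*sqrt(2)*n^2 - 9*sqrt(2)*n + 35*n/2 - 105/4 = (n - 3/2)*(n + 5*sqrt(2)/2)*(n + 7*sqrt(2)/2)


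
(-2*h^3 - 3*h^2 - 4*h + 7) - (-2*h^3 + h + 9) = -3*h^2 - 5*h - 2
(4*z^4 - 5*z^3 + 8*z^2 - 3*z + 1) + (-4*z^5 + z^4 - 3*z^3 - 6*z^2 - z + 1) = -4*z^5 + 5*z^4 - 8*z^3 + 2*z^2 - 4*z + 2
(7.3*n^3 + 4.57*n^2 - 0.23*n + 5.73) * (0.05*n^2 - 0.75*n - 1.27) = 0.365*n^5 - 5.2465*n^4 - 12.71*n^3 - 5.3449*n^2 - 4.0054*n - 7.2771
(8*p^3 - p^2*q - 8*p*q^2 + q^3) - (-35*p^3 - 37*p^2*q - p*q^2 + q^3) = 43*p^3 + 36*p^2*q - 7*p*q^2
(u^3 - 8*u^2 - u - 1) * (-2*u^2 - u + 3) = -2*u^5 + 15*u^4 + 13*u^3 - 21*u^2 - 2*u - 3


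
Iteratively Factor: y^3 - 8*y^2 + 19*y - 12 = (y - 4)*(y^2 - 4*y + 3) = (y - 4)*(y - 1)*(y - 3)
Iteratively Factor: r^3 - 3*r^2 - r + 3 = (r - 1)*(r^2 - 2*r - 3) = (r - 1)*(r + 1)*(r - 3)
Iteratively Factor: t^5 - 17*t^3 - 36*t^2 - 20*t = (t + 1)*(t^4 - t^3 - 16*t^2 - 20*t) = (t + 1)*(t + 2)*(t^3 - 3*t^2 - 10*t) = t*(t + 1)*(t + 2)*(t^2 - 3*t - 10) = t*(t - 5)*(t + 1)*(t + 2)*(t + 2)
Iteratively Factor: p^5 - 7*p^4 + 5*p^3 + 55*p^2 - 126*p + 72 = (p - 1)*(p^4 - 6*p^3 - p^2 + 54*p - 72) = (p - 2)*(p - 1)*(p^3 - 4*p^2 - 9*p + 36) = (p - 2)*(p - 1)*(p + 3)*(p^2 - 7*p + 12) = (p - 3)*(p - 2)*(p - 1)*(p + 3)*(p - 4)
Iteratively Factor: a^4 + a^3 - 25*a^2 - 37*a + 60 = (a + 3)*(a^3 - 2*a^2 - 19*a + 20) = (a - 5)*(a + 3)*(a^2 + 3*a - 4) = (a - 5)*(a - 1)*(a + 3)*(a + 4)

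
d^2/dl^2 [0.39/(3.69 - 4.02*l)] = -12.605112/(4.02*l - 3.69)^3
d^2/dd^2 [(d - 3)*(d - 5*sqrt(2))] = 2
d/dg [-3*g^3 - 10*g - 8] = -9*g^2 - 10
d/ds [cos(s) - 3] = -sin(s)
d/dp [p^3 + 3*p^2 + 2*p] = 3*p^2 + 6*p + 2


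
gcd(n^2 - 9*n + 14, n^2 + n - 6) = n - 2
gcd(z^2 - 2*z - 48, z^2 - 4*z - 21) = 1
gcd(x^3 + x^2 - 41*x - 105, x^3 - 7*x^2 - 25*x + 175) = x^2 - 2*x - 35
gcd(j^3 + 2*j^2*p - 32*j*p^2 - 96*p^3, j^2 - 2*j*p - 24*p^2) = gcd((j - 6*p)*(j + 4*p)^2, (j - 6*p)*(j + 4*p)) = -j^2 + 2*j*p + 24*p^2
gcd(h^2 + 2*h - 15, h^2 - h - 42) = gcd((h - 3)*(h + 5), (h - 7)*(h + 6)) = 1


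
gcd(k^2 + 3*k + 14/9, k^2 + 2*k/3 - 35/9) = k + 7/3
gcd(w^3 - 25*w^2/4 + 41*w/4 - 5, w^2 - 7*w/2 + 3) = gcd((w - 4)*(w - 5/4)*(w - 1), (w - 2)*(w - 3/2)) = 1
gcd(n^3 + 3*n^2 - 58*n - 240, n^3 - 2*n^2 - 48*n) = n^2 - 2*n - 48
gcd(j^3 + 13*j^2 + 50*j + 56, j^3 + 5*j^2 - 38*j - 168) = j^2 + 11*j + 28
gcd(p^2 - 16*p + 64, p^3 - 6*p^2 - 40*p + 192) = p - 8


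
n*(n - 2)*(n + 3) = n^3 + n^2 - 6*n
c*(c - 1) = c^2 - c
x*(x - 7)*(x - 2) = x^3 - 9*x^2 + 14*x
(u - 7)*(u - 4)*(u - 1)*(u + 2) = u^4 - 10*u^3 + 15*u^2 + 50*u - 56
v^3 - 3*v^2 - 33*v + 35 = (v - 7)*(v - 1)*(v + 5)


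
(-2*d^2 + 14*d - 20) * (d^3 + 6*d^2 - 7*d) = -2*d^5 + 2*d^4 + 78*d^3 - 218*d^2 + 140*d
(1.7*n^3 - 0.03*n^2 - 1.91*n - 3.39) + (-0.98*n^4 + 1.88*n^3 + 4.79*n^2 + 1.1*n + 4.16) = -0.98*n^4 + 3.58*n^3 + 4.76*n^2 - 0.81*n + 0.77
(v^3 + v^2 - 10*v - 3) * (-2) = -2*v^3 - 2*v^2 + 20*v + 6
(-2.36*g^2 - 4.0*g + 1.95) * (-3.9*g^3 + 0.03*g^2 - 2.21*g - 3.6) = 9.204*g^5 + 15.5292*g^4 - 2.5094*g^3 + 17.3945*g^2 + 10.0905*g - 7.02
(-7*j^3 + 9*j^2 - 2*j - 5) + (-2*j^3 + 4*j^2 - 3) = -9*j^3 + 13*j^2 - 2*j - 8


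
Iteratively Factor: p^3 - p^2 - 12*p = (p - 4)*(p^2 + 3*p) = p*(p - 4)*(p + 3)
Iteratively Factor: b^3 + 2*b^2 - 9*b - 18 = (b + 3)*(b^2 - b - 6) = (b + 2)*(b + 3)*(b - 3)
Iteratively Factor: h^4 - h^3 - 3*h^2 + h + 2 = (h + 1)*(h^3 - 2*h^2 - h + 2) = (h + 1)^2*(h^2 - 3*h + 2) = (h - 1)*(h + 1)^2*(h - 2)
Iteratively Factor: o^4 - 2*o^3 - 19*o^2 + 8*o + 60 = (o - 5)*(o^3 + 3*o^2 - 4*o - 12) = (o - 5)*(o + 3)*(o^2 - 4) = (o - 5)*(o + 2)*(o + 3)*(o - 2)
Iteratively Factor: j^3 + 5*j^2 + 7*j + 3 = (j + 3)*(j^2 + 2*j + 1) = (j + 1)*(j + 3)*(j + 1)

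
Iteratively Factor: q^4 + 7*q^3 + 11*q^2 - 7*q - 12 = (q - 1)*(q^3 + 8*q^2 + 19*q + 12) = (q - 1)*(q + 3)*(q^2 + 5*q + 4) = (q - 1)*(q + 1)*(q + 3)*(q + 4)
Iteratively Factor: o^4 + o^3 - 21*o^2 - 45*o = (o + 3)*(o^3 - 2*o^2 - 15*o) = o*(o + 3)*(o^2 - 2*o - 15) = o*(o - 5)*(o + 3)*(o + 3)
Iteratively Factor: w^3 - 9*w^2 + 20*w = (w - 4)*(w^2 - 5*w) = w*(w - 4)*(w - 5)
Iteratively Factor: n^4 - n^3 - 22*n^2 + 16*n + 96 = (n + 4)*(n^3 - 5*n^2 - 2*n + 24) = (n - 3)*(n + 4)*(n^2 - 2*n - 8) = (n - 4)*(n - 3)*(n + 4)*(n + 2)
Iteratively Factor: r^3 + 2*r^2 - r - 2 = (r + 2)*(r^2 - 1) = (r + 1)*(r + 2)*(r - 1)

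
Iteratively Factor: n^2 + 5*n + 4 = (n + 1)*(n + 4)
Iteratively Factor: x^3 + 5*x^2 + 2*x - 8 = (x + 2)*(x^2 + 3*x - 4) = (x + 2)*(x + 4)*(x - 1)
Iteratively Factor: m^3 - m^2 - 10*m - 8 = (m + 1)*(m^2 - 2*m - 8) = (m - 4)*(m + 1)*(m + 2)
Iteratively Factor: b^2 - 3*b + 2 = (b - 1)*(b - 2)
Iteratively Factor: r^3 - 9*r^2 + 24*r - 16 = (r - 4)*(r^2 - 5*r + 4) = (r - 4)^2*(r - 1)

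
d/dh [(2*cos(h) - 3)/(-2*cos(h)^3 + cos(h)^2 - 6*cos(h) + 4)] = 8*(-6*cos(h) + 5*cos(2*h) - cos(3*h) + 10)*sin(h)/(15*cos(h) - cos(2*h) + cos(3*h) - 9)^2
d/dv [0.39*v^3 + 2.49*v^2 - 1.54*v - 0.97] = 1.17*v^2 + 4.98*v - 1.54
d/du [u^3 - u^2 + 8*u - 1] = 3*u^2 - 2*u + 8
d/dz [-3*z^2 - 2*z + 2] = -6*z - 2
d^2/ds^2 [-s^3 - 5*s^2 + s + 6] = -6*s - 10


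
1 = 1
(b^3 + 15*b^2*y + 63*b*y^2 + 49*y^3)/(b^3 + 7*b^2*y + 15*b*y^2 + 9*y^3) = (b^2 + 14*b*y + 49*y^2)/(b^2 + 6*b*y + 9*y^2)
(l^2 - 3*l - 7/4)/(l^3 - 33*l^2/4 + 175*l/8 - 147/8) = 2*(2*l + 1)/(4*l^2 - 19*l + 21)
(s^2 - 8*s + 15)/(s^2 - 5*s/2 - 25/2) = 2*(s - 3)/(2*s + 5)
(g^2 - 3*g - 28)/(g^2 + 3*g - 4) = (g - 7)/(g - 1)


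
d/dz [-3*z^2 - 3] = -6*z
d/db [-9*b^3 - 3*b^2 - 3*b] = -27*b^2 - 6*b - 3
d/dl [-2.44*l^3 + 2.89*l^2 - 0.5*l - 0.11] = -7.32*l^2 + 5.78*l - 0.5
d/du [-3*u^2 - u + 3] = -6*u - 1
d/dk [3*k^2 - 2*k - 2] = 6*k - 2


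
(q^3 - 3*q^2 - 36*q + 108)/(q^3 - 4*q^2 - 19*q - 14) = (-q^3 + 3*q^2 + 36*q - 108)/(-q^3 + 4*q^2 + 19*q + 14)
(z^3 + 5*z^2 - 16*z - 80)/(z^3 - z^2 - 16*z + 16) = (z + 5)/(z - 1)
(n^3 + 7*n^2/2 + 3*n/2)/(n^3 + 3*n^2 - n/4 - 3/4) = 2*n/(2*n - 1)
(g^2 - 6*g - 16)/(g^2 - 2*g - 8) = (g - 8)/(g - 4)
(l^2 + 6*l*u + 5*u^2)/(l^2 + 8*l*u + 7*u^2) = (l + 5*u)/(l + 7*u)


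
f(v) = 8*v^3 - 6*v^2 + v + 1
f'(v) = 24*v^2 - 12*v + 1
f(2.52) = 93.44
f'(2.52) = 123.17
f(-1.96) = -84.25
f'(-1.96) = 116.72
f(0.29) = 0.98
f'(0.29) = -0.46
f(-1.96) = -84.25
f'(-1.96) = 116.72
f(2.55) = 97.19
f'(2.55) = 126.46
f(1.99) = 42.27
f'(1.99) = 72.16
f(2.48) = 88.60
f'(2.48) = 118.85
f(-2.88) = -242.75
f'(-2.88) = 234.63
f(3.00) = 166.00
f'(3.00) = 181.00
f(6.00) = 1519.00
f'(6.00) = 793.00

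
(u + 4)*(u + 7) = u^2 + 11*u + 28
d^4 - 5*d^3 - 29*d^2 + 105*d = d*(d - 7)*(d - 3)*(d + 5)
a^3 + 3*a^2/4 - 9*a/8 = a*(a - 3/4)*(a + 3/2)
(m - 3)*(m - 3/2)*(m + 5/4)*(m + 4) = m^4 + 3*m^3/4 - 113*m^2/8 + 9*m/8 + 45/2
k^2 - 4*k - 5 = (k - 5)*(k + 1)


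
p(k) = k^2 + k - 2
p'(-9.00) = -17.00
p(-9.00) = 70.00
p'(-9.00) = -17.00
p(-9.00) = 70.00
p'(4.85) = 10.70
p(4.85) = 26.37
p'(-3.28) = -5.56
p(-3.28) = 5.48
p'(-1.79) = -2.58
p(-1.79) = -0.59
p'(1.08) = 3.16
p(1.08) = 0.25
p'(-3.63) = -6.26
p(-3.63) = 7.55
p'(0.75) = 2.50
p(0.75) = -0.69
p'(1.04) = 3.08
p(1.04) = 0.12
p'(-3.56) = -6.12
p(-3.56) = 7.11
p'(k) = 2*k + 1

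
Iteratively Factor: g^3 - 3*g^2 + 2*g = (g - 2)*(g^2 - g) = g*(g - 2)*(g - 1)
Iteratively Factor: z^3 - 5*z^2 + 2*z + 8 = (z - 2)*(z^2 - 3*z - 4) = (z - 4)*(z - 2)*(z + 1)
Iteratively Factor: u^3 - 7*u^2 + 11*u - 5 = (u - 5)*(u^2 - 2*u + 1) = (u - 5)*(u - 1)*(u - 1)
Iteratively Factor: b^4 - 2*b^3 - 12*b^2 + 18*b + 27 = (b + 3)*(b^3 - 5*b^2 + 3*b + 9) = (b + 1)*(b + 3)*(b^2 - 6*b + 9) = (b - 3)*(b + 1)*(b + 3)*(b - 3)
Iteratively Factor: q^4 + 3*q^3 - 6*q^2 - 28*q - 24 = (q + 2)*(q^3 + q^2 - 8*q - 12) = (q - 3)*(q + 2)*(q^2 + 4*q + 4) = (q - 3)*(q + 2)^2*(q + 2)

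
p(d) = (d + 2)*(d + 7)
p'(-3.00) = 3.00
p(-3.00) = -4.00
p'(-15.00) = -21.00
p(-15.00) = 104.00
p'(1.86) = 12.72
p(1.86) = 34.20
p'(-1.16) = 6.68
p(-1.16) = 4.91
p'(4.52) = 18.04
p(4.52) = 75.11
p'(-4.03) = 0.94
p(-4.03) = -6.03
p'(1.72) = 12.44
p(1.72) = 32.44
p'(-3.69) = 1.62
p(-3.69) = -5.59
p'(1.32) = 11.64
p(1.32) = 27.62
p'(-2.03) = 4.94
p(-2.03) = -0.15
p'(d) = 2*d + 9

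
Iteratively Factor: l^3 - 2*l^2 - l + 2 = (l - 2)*(l^2 - 1) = (l - 2)*(l + 1)*(l - 1)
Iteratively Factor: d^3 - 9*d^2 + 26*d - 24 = (d - 4)*(d^2 - 5*d + 6) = (d - 4)*(d - 2)*(d - 3)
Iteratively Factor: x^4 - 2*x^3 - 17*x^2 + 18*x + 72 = (x + 3)*(x^3 - 5*x^2 - 2*x + 24) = (x - 4)*(x + 3)*(x^2 - x - 6) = (x - 4)*(x - 3)*(x + 3)*(x + 2)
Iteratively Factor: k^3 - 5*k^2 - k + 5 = (k - 5)*(k^2 - 1) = (k - 5)*(k + 1)*(k - 1)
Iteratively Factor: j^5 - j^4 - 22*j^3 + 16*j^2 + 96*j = (j + 2)*(j^4 - 3*j^3 - 16*j^2 + 48*j) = (j + 2)*(j + 4)*(j^3 - 7*j^2 + 12*j) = (j - 3)*(j + 2)*(j + 4)*(j^2 - 4*j) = j*(j - 3)*(j + 2)*(j + 4)*(j - 4)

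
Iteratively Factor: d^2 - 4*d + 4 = (d - 2)*(d - 2)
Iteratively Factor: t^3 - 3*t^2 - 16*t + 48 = (t + 4)*(t^2 - 7*t + 12) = (t - 3)*(t + 4)*(t - 4)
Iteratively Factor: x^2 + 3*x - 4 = (x + 4)*(x - 1)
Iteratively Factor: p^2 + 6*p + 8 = (p + 2)*(p + 4)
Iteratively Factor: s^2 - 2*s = (s)*(s - 2)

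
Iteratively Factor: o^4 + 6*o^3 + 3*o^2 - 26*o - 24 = (o + 4)*(o^3 + 2*o^2 - 5*o - 6) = (o - 2)*(o + 4)*(o^2 + 4*o + 3) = (o - 2)*(o + 1)*(o + 4)*(o + 3)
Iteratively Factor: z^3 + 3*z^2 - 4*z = (z - 1)*(z^2 + 4*z) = z*(z - 1)*(z + 4)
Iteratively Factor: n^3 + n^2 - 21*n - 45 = (n + 3)*(n^2 - 2*n - 15) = (n + 3)^2*(n - 5)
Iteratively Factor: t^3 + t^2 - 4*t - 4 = (t - 2)*(t^2 + 3*t + 2) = (t - 2)*(t + 1)*(t + 2)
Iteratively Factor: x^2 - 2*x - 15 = (x + 3)*(x - 5)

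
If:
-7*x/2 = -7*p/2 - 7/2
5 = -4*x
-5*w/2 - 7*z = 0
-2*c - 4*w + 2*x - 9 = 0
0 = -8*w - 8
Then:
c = -15/4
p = -9/4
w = -1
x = -5/4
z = 5/14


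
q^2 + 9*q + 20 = (q + 4)*(q + 5)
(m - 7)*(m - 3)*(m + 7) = m^3 - 3*m^2 - 49*m + 147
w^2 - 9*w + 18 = (w - 6)*(w - 3)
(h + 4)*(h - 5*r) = h^2 - 5*h*r + 4*h - 20*r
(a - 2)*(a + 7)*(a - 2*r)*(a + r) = a^4 - a^3*r + 5*a^3 - 2*a^2*r^2 - 5*a^2*r - 14*a^2 - 10*a*r^2 + 14*a*r + 28*r^2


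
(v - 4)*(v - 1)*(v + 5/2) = v^3 - 5*v^2/2 - 17*v/2 + 10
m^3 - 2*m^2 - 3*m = m*(m - 3)*(m + 1)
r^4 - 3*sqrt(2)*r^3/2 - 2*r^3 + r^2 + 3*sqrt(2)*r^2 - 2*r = r*(r - 2)*(r - sqrt(2))*(r - sqrt(2)/2)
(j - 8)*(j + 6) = j^2 - 2*j - 48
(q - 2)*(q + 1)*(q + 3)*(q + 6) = q^4 + 8*q^3 + 7*q^2 - 36*q - 36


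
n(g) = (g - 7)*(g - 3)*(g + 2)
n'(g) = (g - 7)*(g - 3) + (g - 7)*(g + 2) + (g - 3)*(g + 2) = 3*g^2 - 16*g + 1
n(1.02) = 35.76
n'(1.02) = -12.20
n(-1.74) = 10.77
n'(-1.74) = 37.92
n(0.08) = 42.03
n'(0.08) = -0.26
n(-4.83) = -262.14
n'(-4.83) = 148.27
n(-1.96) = 1.78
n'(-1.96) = 43.88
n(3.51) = -9.81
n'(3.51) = -18.20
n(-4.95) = -280.26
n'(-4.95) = 153.71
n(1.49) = 29.04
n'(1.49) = -16.18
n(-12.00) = -2850.00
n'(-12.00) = 625.00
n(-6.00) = -468.00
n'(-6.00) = 205.00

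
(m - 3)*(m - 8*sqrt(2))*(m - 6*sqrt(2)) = m^3 - 14*sqrt(2)*m^2 - 3*m^2 + 42*sqrt(2)*m + 96*m - 288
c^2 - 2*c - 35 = (c - 7)*(c + 5)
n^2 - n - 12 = (n - 4)*(n + 3)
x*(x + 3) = x^2 + 3*x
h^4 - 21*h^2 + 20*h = h*(h - 4)*(h - 1)*(h + 5)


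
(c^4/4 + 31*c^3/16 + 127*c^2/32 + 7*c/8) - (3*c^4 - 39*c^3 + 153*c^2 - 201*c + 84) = -11*c^4/4 + 655*c^3/16 - 4769*c^2/32 + 1615*c/8 - 84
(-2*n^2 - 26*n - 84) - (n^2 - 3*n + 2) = -3*n^2 - 23*n - 86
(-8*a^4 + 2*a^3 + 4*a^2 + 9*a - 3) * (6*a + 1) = -48*a^5 + 4*a^4 + 26*a^3 + 58*a^2 - 9*a - 3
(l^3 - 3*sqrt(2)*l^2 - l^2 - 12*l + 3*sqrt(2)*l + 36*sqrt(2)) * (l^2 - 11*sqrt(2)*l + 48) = l^5 - 14*sqrt(2)*l^4 - l^4 + 14*sqrt(2)*l^3 + 102*l^3 - 114*l^2 + 24*sqrt(2)*l^2 - 1368*l + 144*sqrt(2)*l + 1728*sqrt(2)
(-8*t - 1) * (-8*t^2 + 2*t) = 64*t^3 - 8*t^2 - 2*t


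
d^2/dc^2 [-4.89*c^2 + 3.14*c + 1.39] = -9.78000000000000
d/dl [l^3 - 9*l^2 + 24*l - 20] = 3*l^2 - 18*l + 24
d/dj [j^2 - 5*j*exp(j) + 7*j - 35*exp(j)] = -5*j*exp(j) + 2*j - 40*exp(j) + 7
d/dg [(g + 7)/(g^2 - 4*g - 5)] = (g^2 - 4*g - 2*(g - 2)*(g + 7) - 5)/(-g^2 + 4*g + 5)^2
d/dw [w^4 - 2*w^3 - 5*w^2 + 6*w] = 4*w^3 - 6*w^2 - 10*w + 6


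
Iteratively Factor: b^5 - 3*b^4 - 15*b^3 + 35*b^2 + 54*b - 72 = (b - 3)*(b^4 - 15*b^2 - 10*b + 24) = (b - 3)*(b + 3)*(b^3 - 3*b^2 - 6*b + 8) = (b - 3)*(b + 2)*(b + 3)*(b^2 - 5*b + 4) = (b - 3)*(b - 1)*(b + 2)*(b + 3)*(b - 4)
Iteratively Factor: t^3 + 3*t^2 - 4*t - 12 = (t + 2)*(t^2 + t - 6) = (t - 2)*(t + 2)*(t + 3)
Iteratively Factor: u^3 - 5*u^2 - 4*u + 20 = (u - 2)*(u^2 - 3*u - 10) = (u - 5)*(u - 2)*(u + 2)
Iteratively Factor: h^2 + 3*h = (h + 3)*(h)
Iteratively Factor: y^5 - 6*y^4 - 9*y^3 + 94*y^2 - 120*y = (y - 3)*(y^4 - 3*y^3 - 18*y^2 + 40*y) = y*(y - 3)*(y^3 - 3*y^2 - 18*y + 40) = y*(y - 5)*(y - 3)*(y^2 + 2*y - 8) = y*(y - 5)*(y - 3)*(y - 2)*(y + 4)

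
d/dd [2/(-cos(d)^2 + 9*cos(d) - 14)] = 2*(9 - 2*cos(d))*sin(d)/(cos(d)^2 - 9*cos(d) + 14)^2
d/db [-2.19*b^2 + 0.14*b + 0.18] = 0.14 - 4.38*b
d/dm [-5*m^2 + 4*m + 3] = 4 - 10*m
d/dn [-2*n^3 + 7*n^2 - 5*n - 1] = -6*n^2 + 14*n - 5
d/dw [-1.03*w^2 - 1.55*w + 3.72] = -2.06*w - 1.55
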